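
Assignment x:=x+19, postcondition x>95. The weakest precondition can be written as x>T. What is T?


Formula: wp(x:=E, P) = P[E/x] (substitute E for x in postcondition)
Step 1: Postcondition: x>95
Step 2: Substitute x+19 for x: x+19>95
Step 3: Solve for x: x > 95-19 = 76

76


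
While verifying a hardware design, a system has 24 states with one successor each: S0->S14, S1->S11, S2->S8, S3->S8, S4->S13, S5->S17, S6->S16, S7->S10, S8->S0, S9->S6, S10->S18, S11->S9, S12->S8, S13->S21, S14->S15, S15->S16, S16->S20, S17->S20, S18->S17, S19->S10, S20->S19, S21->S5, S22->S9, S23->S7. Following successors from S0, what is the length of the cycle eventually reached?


Trace from S0 until a state repeats:
  S0 -> S14 -> S15 -> S16 -> S20 -> S19 -> S10 -> S18 -> S17 -> S20
S20 first seen at step 4, revisited at step 9.
Cycle length = 9 - 4 = 5

5


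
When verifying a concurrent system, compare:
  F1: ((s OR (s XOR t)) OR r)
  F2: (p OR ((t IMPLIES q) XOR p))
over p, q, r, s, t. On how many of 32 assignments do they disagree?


F1 = ((s OR (s XOR t)) OR r)
F2 = (p OR ((t IMPLIES q) XOR p))
Evaluate both on each of 32 rows (bits = p,q,r,s,t):
  row 0 [00000]: F1=0 F2=1 (differ) -> 1
  row 1 [00001]: F1=1 F2=0 (differ) -> 1
  row 2 [00010]: F1=1 F2=1 -> 0
  row 3 [00011]: F1=1 F2=0 (differ) -> 1
  row 4 [00100]: F1=1 F2=1 -> 0
  row 5 [00101]: F1=1 F2=0 (differ) -> 1
  row 6 [00110]: F1=1 F2=1 -> 0
  row 7 [00111]: F1=1 F2=0 (differ) -> 1
  row 8 [01000]: F1=0 F2=1 (differ) -> 1
  row 9 [01001]: F1=1 F2=1 -> 0
  row 10 [01010]: F1=1 F2=1 -> 0
  row 11 [01011]: F1=1 F2=1 -> 0
  row 12 [01100]: F1=1 F2=1 -> 0
  row 13 [01101]: F1=1 F2=1 -> 0
  row 14 [01110]: F1=1 F2=1 -> 0
  row 15 [01111]: F1=1 F2=1 -> 0
  row 16 [10000]: F1=0 F2=1 (differ) -> 1
  row 17 [10001]: F1=1 F2=1 -> 0
  row 18 [10010]: F1=1 F2=1 -> 0
  row 19 [10011]: F1=1 F2=1 -> 0
  row 20 [10100]: F1=1 F2=1 -> 0
  row 21 [10101]: F1=1 F2=1 -> 0
  row 22 [10110]: F1=1 F2=1 -> 0
  row 23 [10111]: F1=1 F2=1 -> 0
  row 24 [11000]: F1=0 F2=1 (differ) -> 1
  row 25 [11001]: F1=1 F2=1 -> 0
  row 26 [11010]: F1=1 F2=1 -> 0
  row 27 [11011]: F1=1 F2=1 -> 0
  row 28 [11100]: F1=1 F2=1 -> 0
  row 29 [11101]: F1=1 F2=1 -> 0
  row 30 [11110]: F1=1 F2=1 -> 0
  row 31 [11111]: F1=1 F2=1 -> 0
Full result column, 8 rows per line (p,q fixed per line; r,s,t runs 000..111 left to right):
  rows 0-7 [p,q=00]: 11010101  (ones: 5)
  rows 8-15 [p,q=01]: 10000000  (ones: 1)
  rows 16-23 [p,q=10]: 10000000  (ones: 1)
  rows 24-31 [p,q=11]: 10000000  (ones: 1)
Disagreements = 5+1+1+1 = 8

8


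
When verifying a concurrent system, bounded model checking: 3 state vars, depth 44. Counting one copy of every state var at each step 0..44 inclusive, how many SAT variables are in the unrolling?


BMC unrolls to depth k, creating one copy of each state var for steps 0..k.
Step count = 44 + 1 = 45 (steps 0 through 44)
Vars per step = 3
Total = 3 * 45 = 135

135


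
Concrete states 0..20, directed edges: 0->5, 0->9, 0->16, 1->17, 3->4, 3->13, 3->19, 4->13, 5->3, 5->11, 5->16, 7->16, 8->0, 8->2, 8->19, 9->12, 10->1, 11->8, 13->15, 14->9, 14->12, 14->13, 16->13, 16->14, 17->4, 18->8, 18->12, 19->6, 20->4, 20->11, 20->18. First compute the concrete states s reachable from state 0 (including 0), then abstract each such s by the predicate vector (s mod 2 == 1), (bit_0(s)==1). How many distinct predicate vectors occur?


BFS from 0:
Concrete reachable: {0, 2, 3, 4, 5, 6, 8, 9, 11, 12, 13, 14, 15, 16, 19}
Abstract via predicates (s mod 2 == 1), (bit_0(s)==1):
  (0,0) <- {0, 2, 4, 6, 8, 12, 14, 16}
  (1,1) <- {3, 5, 9, 11, 13, 15, 19}
Distinct abstract states = 2

2


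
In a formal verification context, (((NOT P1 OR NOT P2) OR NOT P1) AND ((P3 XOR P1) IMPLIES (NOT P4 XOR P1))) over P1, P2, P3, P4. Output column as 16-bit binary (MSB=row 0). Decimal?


Formula: (((NOT P1 OR NOT P2) OR NOT P1) AND ((P3 XOR P1) IMPLIES (NOT P4 XOR P1))) over P1, P2, P3, P4 (16 rows)
Evaluate each row (bits = P1,P2,P3,P4, MSB first):
  row 0 [0000]: (((NOT 0 OR NOT 0) OR NOT 0) AND ((0 XOR 0) IMPLIES (NOT 0 XOR 0))) -> 1
  row 1 [0001]: (((NOT 0 OR NOT 0) OR NOT 0) AND ((0 XOR 0) IMPLIES (NOT 1 XOR 0))) -> 1
  row 2 [0010]: (((NOT 0 OR NOT 0) OR NOT 0) AND ((1 XOR 0) IMPLIES (NOT 0 XOR 0))) -> 1
  row 3 [0011]: (((NOT 0 OR NOT 0) OR NOT 0) AND ((1 XOR 0) IMPLIES (NOT 1 XOR 0))) -> 0
  row 4 [0100]: (((NOT 0 OR NOT 1) OR NOT 0) AND ((0 XOR 0) IMPLIES (NOT 0 XOR 0))) -> 1
  row 5 [0101]: (((NOT 0 OR NOT 1) OR NOT 0) AND ((0 XOR 0) IMPLIES (NOT 1 XOR 0))) -> 1
  row 6 [0110]: (((NOT 0 OR NOT 1) OR NOT 0) AND ((1 XOR 0) IMPLIES (NOT 0 XOR 0))) -> 1
  row 7 [0111]: (((NOT 0 OR NOT 1) OR NOT 0) AND ((1 XOR 0) IMPLIES (NOT 1 XOR 0))) -> 0
  row 8 [1000]: (((NOT 1 OR NOT 0) OR NOT 1) AND ((0 XOR 1) IMPLIES (NOT 0 XOR 1))) -> 0
  row 9 [1001]: (((NOT 1 OR NOT 0) OR NOT 1) AND ((0 XOR 1) IMPLIES (NOT 1 XOR 1))) -> 1
  row 10 [1010]: (((NOT 1 OR NOT 0) OR NOT 1) AND ((1 XOR 1) IMPLIES (NOT 0 XOR 1))) -> 1
  row 11 [1011]: (((NOT 1 OR NOT 0) OR NOT 1) AND ((1 XOR 1) IMPLIES (NOT 1 XOR 1))) -> 1
  row 12 [1100]: (((NOT 1 OR NOT 1) OR NOT 1) AND ((0 XOR 1) IMPLIES (NOT 0 XOR 1))) -> 0
  row 13 [1101]: (((NOT 1 OR NOT 1) OR NOT 1) AND ((0 XOR 1) IMPLIES (NOT 1 XOR 1))) -> 0
  row 14 [1110]: (((NOT 1 OR NOT 1) OR NOT 1) AND ((1 XOR 1) IMPLIES (NOT 0 XOR 1))) -> 0
  row 15 [1111]: (((NOT 1 OR NOT 1) OR NOT 1) AND ((1 XOR 1) IMPLIES (NOT 1 XOR 1))) -> 0
Full result column, 4 rows per line (P1,P2 fixed per line; P3,P4 runs 00..11 left to right):
  rows 0-3 [P1,P2=00]: 1110  = hex E
  rows 4-7 [P1,P2=01]: 1110  = hex E
  rows 8-11 [P1,P2=10]: 0111  = hex 7
  rows 12-15 [P1,P2=11]: 0000  = hex 0
Output column (row 0 .. row 15) = 1110111001110000
Output column grouped in 4s = 1110 1110 0111 0000 = 0xEE70
Convert to decimal digit by digit (value = value*16 + digit):
  E -> 14
  14*16 + 14 (E) = 238
  238*16 + 7 = 3815
  3815*16 + 0 = 61040
Decimal = 61040

61040


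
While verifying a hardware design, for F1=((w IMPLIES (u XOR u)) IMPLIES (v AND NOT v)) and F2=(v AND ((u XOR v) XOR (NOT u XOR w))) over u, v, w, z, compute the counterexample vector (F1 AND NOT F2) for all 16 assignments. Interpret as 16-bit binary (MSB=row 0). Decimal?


F1 = ((w IMPLIES (u XOR u)) IMPLIES (v AND NOT v))
F2 = (v AND ((u XOR v) XOR (NOT u XOR w)))
Counterexample to F1=>F2 is where F1=1 and F2=0.
Evaluate each row (bits = u,v,w,z, MSB first):
  row 0 [0000]: F1=0 F2=0 -> F1&~F2 -> 0
  row 1 [0001]: F1=0 F2=0 -> F1&~F2 -> 0
  row 2 [0010]: F1=1 F2=0 -> F1&~F2 -> 1
  row 3 [0011]: F1=1 F2=0 -> F1&~F2 -> 1
  row 4 [0100]: F1=0 F2=0 -> F1&~F2 -> 0
  row 5 [0101]: F1=0 F2=0 -> F1&~F2 -> 0
  row 6 [0110]: F1=1 F2=1 -> F1&~F2 -> 0
  row 7 [0111]: F1=1 F2=1 -> F1&~F2 -> 0
  row 8 [1000]: F1=0 F2=0 -> F1&~F2 -> 0
  row 9 [1001]: F1=0 F2=0 -> F1&~F2 -> 0
  row 10 [1010]: F1=1 F2=0 -> F1&~F2 -> 1
  row 11 [1011]: F1=1 F2=0 -> F1&~F2 -> 1
  row 12 [1100]: F1=0 F2=0 -> F1&~F2 -> 0
  row 13 [1101]: F1=0 F2=0 -> F1&~F2 -> 0
  row 14 [1110]: F1=1 F2=1 -> F1&~F2 -> 0
  row 15 [1111]: F1=1 F2=1 -> F1&~F2 -> 0
Full result column, 4 rows per line (u,v fixed per line; w,z runs 00..11 left to right):
  rows 0-3 [u,v=00]: 0011  = hex 3
  rows 4-7 [u,v=01]: 0000  = hex 0
  rows 8-11 [u,v=10]: 0011  = hex 3
  rows 12-15 [u,v=11]: 0000  = hex 0
Counterexample vector (row 0 .. row 15) = 0011000000110000
Output column grouped in 4s = 0011 0000 0011 0000 = 0x3030
Convert to decimal digit by digit (value = value*16 + digit):
  3 -> 3
  3*16 + 0 = 48
  48*16 + 3 = 771
  771*16 + 0 = 12336
Decimal = 12336

12336


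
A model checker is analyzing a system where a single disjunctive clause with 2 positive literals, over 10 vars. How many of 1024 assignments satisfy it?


Step 1: Total=2^10=1024
Step 2: Unsat when all 2 false: 2^8=256
Step 3: Sat=1024-256=768

768


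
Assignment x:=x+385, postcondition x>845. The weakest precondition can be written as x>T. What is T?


Formula: wp(x:=E, P) = P[E/x] (substitute E for x in postcondition)
Step 1: Postcondition: x>845
Step 2: Substitute x+385 for x: x+385>845
Step 3: Solve for x: x > 845-385 = 460

460


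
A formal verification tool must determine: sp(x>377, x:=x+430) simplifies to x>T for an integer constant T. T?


Formula: sp(P, x:=E) = exists old_x. (x = E[old_x/x]) AND P[old_x/x] (old_x is the value of x before the assignment; eliminate old_x by solving x = E[old_x/x] for old_x)
Step 1: Precondition P: x>377, i.e. old_x > 377
Step 2: Assignment gives x = old_x + 430, so old_x = x - 430
Step 3: Substitute into P: x - 430 > 377
Step 4: Simplify: x > 377+430 = 807

807


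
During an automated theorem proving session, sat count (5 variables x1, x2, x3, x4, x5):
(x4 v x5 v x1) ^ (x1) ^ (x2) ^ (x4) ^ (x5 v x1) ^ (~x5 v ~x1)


CNF with 6 clauses over 5 vars (32 assignments).
An assignment satisfies CNF iff every clause has >=1 true literal.
Check each row (bits = x1,x2,x3,x4,x5; clause T/F shown):
  row 0 [00000]: clauses=FFFFFT -> 0
  row 1 [00001]: clauses=TFFFTT -> 0
  row 2 [00010]: clauses=TFFTFT -> 0
  row 3 [00011]: clauses=TFFTTT -> 0
  row 4 [00100]: clauses=FFFFFT -> 0
  row 5 [00101]: clauses=TFFFTT -> 0
  row 6 [00110]: clauses=TFFTFT -> 0
  row 7 [00111]: clauses=TFFTTT -> 0
  row 8 [01000]: clauses=FFTFFT -> 0
  row 9 [01001]: clauses=TFTFTT -> 0
  row 10 [01010]: clauses=TFTTFT -> 0
  row 11 [01011]: clauses=TFTTTT -> 0
  row 12 [01100]: clauses=FFTFFT -> 0
  row 13 [01101]: clauses=TFTFTT -> 0
  row 14 [01110]: clauses=TFTTFT -> 0
  row 15 [01111]: clauses=TFTTTT -> 0
  row 16 [10000]: clauses=TTFFTT -> 0
  row 17 [10001]: clauses=TTFFTF -> 0
  row 18 [10010]: clauses=TTFTTT -> 0
  row 19 [10011]: clauses=TTFTTF -> 0
  row 20 [10100]: clauses=TTFFTT -> 0
  row 21 [10101]: clauses=TTFFTF -> 0
  row 22 [10110]: clauses=TTFTTT -> 0
  row 23 [10111]: clauses=TTFTTF -> 0
  row 24 [11000]: clauses=TTTFTT -> 0
  row 25 [11001]: clauses=TTTFTF -> 0
  row 26 [11010]: clauses=TTTTTT -> 1
  row 27 [11011]: clauses=TTTTTF -> 0
  row 28 [11100]: clauses=TTTFTT -> 0
  row 29 [11101]: clauses=TTTFTF -> 0
  row 30 [11110]: clauses=TTTTTT -> 1
  row 31 [11111]: clauses=TTTTTF -> 0
Full result column, 8 rows per line (x1,x2 fixed per line; x3,x4,x5 runs 000..111 left to right):
  rows 0-7 [x1,x2=00]: 00000000  (ones: 0)
  rows 8-15 [x1,x2=01]: 00000000  (ones: 0)
  rows 16-23 [x1,x2=10]: 00000000  (ones: 0)
  rows 24-31 [x1,x2=11]: 00100010  (ones: 2)
Satisfying assignments = 0+0+0+2 = 2

2


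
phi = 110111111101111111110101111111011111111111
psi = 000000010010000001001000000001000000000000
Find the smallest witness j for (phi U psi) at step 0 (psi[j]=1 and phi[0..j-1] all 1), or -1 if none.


(phi U psi) at 0: need smallest j with psi[j]=1 and phi[i]=1 for all i in [0,j).
Scan from step 0:
  step 0: phi=1, psi=0 -> continue
  step 1: phi=1, psi=0 -> continue
  step 2: phi=0 -> phi-prefix broken from here
  step 7: psi=1 but phi already failed -> not a witness
  step 10: psi=1 but phi already failed -> not a witness
  step 17: psi=1 but phi already failed -> not a witness
  step 20: psi=1 but phi already failed -> not a witness
  step 29: psi=1 but phi already failed -> not a witness
  end of trace: no witness -> -1
Witness step = -1

-1


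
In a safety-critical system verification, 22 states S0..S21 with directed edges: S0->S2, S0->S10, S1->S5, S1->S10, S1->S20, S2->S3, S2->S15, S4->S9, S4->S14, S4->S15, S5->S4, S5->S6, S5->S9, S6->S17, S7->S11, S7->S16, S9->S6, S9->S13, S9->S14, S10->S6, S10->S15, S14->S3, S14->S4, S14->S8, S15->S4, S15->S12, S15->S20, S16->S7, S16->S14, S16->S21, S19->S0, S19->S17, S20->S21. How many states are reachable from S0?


BFS from S0:
  layer 0: {S0}
  layer 1: {S2, S10}
  layer 2: {S3, S6, S15}
  layer 3: {S4, S12, S17, S20}
  layer 4: {S9, S14, S21}
  layer 5: {S8, S13}
Reachable set: {S0, S2, S3, S4, S6, S8, S9, S10, S12, S13, S14, S15, S17, S20, S21}
Count = 15

15


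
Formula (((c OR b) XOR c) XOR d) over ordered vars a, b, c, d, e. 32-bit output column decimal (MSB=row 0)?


Formula: (((c OR b) XOR c) XOR d) over a, b, c, d, e (32 rows)
Evaluate each row (bits = a,b,c,d,e, MSB first):
  row 0 [00000]: (((0 OR 0) XOR 0) XOR 0) -> 0
  row 1 [00001]: (((0 OR 0) XOR 0) XOR 0) -> 0
  row 2 [00010]: (((0 OR 0) XOR 0) XOR 1) -> 1
  row 3 [00011]: (((0 OR 0) XOR 0) XOR 1) -> 1
  row 4 [00100]: (((1 OR 0) XOR 1) XOR 0) -> 0
  row 5 [00101]: (((1 OR 0) XOR 1) XOR 0) -> 0
  row 6 [00110]: (((1 OR 0) XOR 1) XOR 1) -> 1
  row 7 [00111]: (((1 OR 0) XOR 1) XOR 1) -> 1
  row 8 [01000]: (((0 OR 1) XOR 0) XOR 0) -> 1
  row 9 [01001]: (((0 OR 1) XOR 0) XOR 0) -> 1
  row 10 [01010]: (((0 OR 1) XOR 0) XOR 1) -> 0
  row 11 [01011]: (((0 OR 1) XOR 0) XOR 1) -> 0
  row 12 [01100]: (((1 OR 1) XOR 1) XOR 0) -> 0
  row 13 [01101]: (((1 OR 1) XOR 1) XOR 0) -> 0
  row 14 [01110]: (((1 OR 1) XOR 1) XOR 1) -> 1
  row 15 [01111]: (((1 OR 1) XOR 1) XOR 1) -> 1
  row 16 [10000]: (((0 OR 0) XOR 0) XOR 0) -> 0
  row 17 [10001]: (((0 OR 0) XOR 0) XOR 0) -> 0
  row 18 [10010]: (((0 OR 0) XOR 0) XOR 1) -> 1
  row 19 [10011]: (((0 OR 0) XOR 0) XOR 1) -> 1
  row 20 [10100]: (((1 OR 0) XOR 1) XOR 0) -> 0
  row 21 [10101]: (((1 OR 0) XOR 1) XOR 0) -> 0
  row 22 [10110]: (((1 OR 0) XOR 1) XOR 1) -> 1
  row 23 [10111]: (((1 OR 0) XOR 1) XOR 1) -> 1
  row 24 [11000]: (((0 OR 1) XOR 0) XOR 0) -> 1
  row 25 [11001]: (((0 OR 1) XOR 0) XOR 0) -> 1
  row 26 [11010]: (((0 OR 1) XOR 0) XOR 1) -> 0
  row 27 [11011]: (((0 OR 1) XOR 0) XOR 1) -> 0
  row 28 [11100]: (((1 OR 1) XOR 1) XOR 0) -> 0
  row 29 [11101]: (((1 OR 1) XOR 1) XOR 0) -> 0
  row 30 [11110]: (((1 OR 1) XOR 1) XOR 1) -> 1
  row 31 [11111]: (((1 OR 1) XOR 1) XOR 1) -> 1
Full result column, 4 rows per line (a,b,c fixed per line; d,e runs 00..11 left to right):
  rows 0-3 [a,b,c=000]: 0011  = hex 3
  rows 4-7 [a,b,c=001]: 0011  = hex 3
  rows 8-11 [a,b,c=010]: 1100  = hex C
  rows 12-15 [a,b,c=011]: 0011  = hex 3
  rows 16-19 [a,b,c=100]: 0011  = hex 3
  rows 20-23 [a,b,c=101]: 0011  = hex 3
  rows 24-27 [a,b,c=110]: 1100  = hex C
  rows 28-31 [a,b,c=111]: 0011  = hex 3
Output column (row 0 .. row 31) = 00110011110000110011001111000011
Output column grouped in 4s = 0011 0011 1100 0011 0011 0011 1100 0011 = 0x33C333C3
Convert to decimal digit by digit (value = value*16 + digit):
  3 -> 3
  3*16 + 3 = 51
  51*16 + 12 (C) = 828
  828*16 + 3 = 13251
  13251*16 + 3 = 212019
  212019*16 + 3 = 3392307
  3392307*16 + 12 (C) = 54276924
  54276924*16 + 3 = 868430787
Decimal = 868430787

868430787


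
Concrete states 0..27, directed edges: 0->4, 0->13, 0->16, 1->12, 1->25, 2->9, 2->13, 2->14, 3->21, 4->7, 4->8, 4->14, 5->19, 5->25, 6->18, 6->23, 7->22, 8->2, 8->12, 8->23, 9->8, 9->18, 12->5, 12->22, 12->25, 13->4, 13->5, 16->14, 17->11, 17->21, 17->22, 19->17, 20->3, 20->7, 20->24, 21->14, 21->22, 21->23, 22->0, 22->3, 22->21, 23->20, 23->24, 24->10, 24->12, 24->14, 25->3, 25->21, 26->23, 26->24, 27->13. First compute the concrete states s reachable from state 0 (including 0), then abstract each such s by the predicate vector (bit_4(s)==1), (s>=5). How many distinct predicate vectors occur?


BFS from 0:
Concrete reachable: {0, 2, 3, 4, 5, 7, 8, 9, 10, 11, 12, 13, 14, 16, 17, 18, 19, 20, 21, 22, 23, 24, 25}
Abstract via predicates (bit_4(s)==1), (s>=5):
  (0,0) <- {0, 2, 3, 4}
  (0,1) <- {5, 7, 8, 9, 10, 11, 12, 13, 14}
  (1,1) <- {16, 17, 18, 19, 20, 21, 22, 23, 24, 25}
Distinct abstract states = 3

3


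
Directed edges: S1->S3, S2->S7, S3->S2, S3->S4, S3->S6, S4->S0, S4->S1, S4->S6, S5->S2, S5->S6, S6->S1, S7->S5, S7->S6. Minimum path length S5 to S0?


BFS layer-by-layer from S5:
  dist 0: {S5}
  dist 1: {S2, S6}
  dist 2: {S1, S7}
  dist 3: {S3}
  dist 4: {S4}
  dist 5: {S0}
  -> S0 reached at distance 5
Shortest path length = 5

5


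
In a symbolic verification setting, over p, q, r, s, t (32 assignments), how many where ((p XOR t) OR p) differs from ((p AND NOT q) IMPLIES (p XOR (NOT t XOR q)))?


F1 = ((p XOR t) OR p)
F2 = ((p AND NOT q) IMPLIES (p XOR (NOT t XOR q)))
Evaluate both on each of 32 rows (bits = p,q,r,s,t):
  row 0 [00000]: F1=0 F2=1 (differ) -> 1
  row 1 [00001]: F1=1 F2=1 -> 0
  row 2 [00010]: F1=0 F2=1 (differ) -> 1
  row 3 [00011]: F1=1 F2=1 -> 0
  row 4 [00100]: F1=0 F2=1 (differ) -> 1
  row 5 [00101]: F1=1 F2=1 -> 0
  row 6 [00110]: F1=0 F2=1 (differ) -> 1
  row 7 [00111]: F1=1 F2=1 -> 0
  row 8 [01000]: F1=0 F2=1 (differ) -> 1
  row 9 [01001]: F1=1 F2=1 -> 0
  row 10 [01010]: F1=0 F2=1 (differ) -> 1
  row 11 [01011]: F1=1 F2=1 -> 0
  row 12 [01100]: F1=0 F2=1 (differ) -> 1
  row 13 [01101]: F1=1 F2=1 -> 0
  row 14 [01110]: F1=0 F2=1 (differ) -> 1
  row 15 [01111]: F1=1 F2=1 -> 0
  row 16 [10000]: F1=1 F2=0 (differ) -> 1
  row 17 [10001]: F1=1 F2=1 -> 0
  row 18 [10010]: F1=1 F2=0 (differ) -> 1
  row 19 [10011]: F1=1 F2=1 -> 0
  row 20 [10100]: F1=1 F2=0 (differ) -> 1
  row 21 [10101]: F1=1 F2=1 -> 0
  row 22 [10110]: F1=1 F2=0 (differ) -> 1
  row 23 [10111]: F1=1 F2=1 -> 0
  row 24 [11000]: F1=1 F2=1 -> 0
  row 25 [11001]: F1=1 F2=1 -> 0
  row 26 [11010]: F1=1 F2=1 -> 0
  row 27 [11011]: F1=1 F2=1 -> 0
  row 28 [11100]: F1=1 F2=1 -> 0
  row 29 [11101]: F1=1 F2=1 -> 0
  row 30 [11110]: F1=1 F2=1 -> 0
  row 31 [11111]: F1=1 F2=1 -> 0
Full result column, 8 rows per line (p,q fixed per line; r,s,t runs 000..111 left to right):
  rows 0-7 [p,q=00]: 10101010  (ones: 4)
  rows 8-15 [p,q=01]: 10101010  (ones: 4)
  rows 16-23 [p,q=10]: 10101010  (ones: 4)
  rows 24-31 [p,q=11]: 00000000  (ones: 0)
Disagreements = 4+4+4+0 = 12

12


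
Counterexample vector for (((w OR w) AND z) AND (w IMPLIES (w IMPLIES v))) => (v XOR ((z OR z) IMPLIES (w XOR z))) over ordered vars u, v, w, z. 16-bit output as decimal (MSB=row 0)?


F1 = (((w OR w) AND z) AND (w IMPLIES (w IMPLIES v)))
F2 = (v XOR ((z OR z) IMPLIES (w XOR z)))
Counterexample to F1=>F2 is where F1=1 and F2=0.
Evaluate each row (bits = u,v,w,z, MSB first):
  row 0 [0000]: F1=0 F2=1 -> F1&~F2 -> 0
  row 1 [0001]: F1=0 F2=1 -> F1&~F2 -> 0
  row 2 [0010]: F1=0 F2=1 -> F1&~F2 -> 0
  row 3 [0011]: F1=0 F2=0 -> F1&~F2 -> 0
  row 4 [0100]: F1=0 F2=0 -> F1&~F2 -> 0
  row 5 [0101]: F1=0 F2=0 -> F1&~F2 -> 0
  row 6 [0110]: F1=0 F2=0 -> F1&~F2 -> 0
  row 7 [0111]: F1=1 F2=1 -> F1&~F2 -> 0
  row 8 [1000]: F1=0 F2=1 -> F1&~F2 -> 0
  row 9 [1001]: F1=0 F2=1 -> F1&~F2 -> 0
  row 10 [1010]: F1=0 F2=1 -> F1&~F2 -> 0
  row 11 [1011]: F1=0 F2=0 -> F1&~F2 -> 0
  row 12 [1100]: F1=0 F2=0 -> F1&~F2 -> 0
  row 13 [1101]: F1=0 F2=0 -> F1&~F2 -> 0
  row 14 [1110]: F1=0 F2=0 -> F1&~F2 -> 0
  row 15 [1111]: F1=1 F2=1 -> F1&~F2 -> 0
Full result column, 4 rows per line (u,v fixed per line; w,z runs 00..11 left to right):
  rows 0-3 [u,v=00]: 0000  = hex 0
  rows 4-7 [u,v=01]: 0000  = hex 0
  rows 8-11 [u,v=10]: 0000  = hex 0
  rows 12-15 [u,v=11]: 0000  = hex 0
Counterexample vector (row 0 .. row 15) = 0000000000000000
Output column grouped in 4s = 0000 0000 0000 0000 = 0x0000
Convert to decimal digit by digit (value = value*16 + digit):
  0 -> 0
  0*16 + 0 = 0
  0*16 + 0 = 0
  0*16 + 0 = 0
Decimal = 0

0


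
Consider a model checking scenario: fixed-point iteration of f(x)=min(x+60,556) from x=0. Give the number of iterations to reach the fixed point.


Step 1: x=0, cap=556, increment=60
Step 2: x grows by 60 each step until capped at 556; fixed point is x=556
Step 3: iterations = ceil(556/60) = 10

10


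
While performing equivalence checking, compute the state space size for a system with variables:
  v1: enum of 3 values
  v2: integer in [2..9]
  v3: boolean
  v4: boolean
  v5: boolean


State space = product of domain sizes of all variables.
Domain sizes:
  v1 (enum of 3 values): 3
  v2 (integer in [2..9]): 8
  v3 (boolean): 2
  v4 (boolean): 2
  v5 (boolean): 2
Product = 3 * 8 * 2 * 2 * 2 = 192

192


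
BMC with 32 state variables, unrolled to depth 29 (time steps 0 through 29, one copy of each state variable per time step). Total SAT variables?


BMC unrolls to depth k, creating one copy of each state var for steps 0..k.
Step count = 29 + 1 = 30 (steps 0 through 29)
Vars per step = 32
Total = 32 * 30 = 960

960


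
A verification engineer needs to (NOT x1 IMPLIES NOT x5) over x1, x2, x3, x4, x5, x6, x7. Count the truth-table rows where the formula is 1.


Formula: (NOT x1 IMPLIES NOT x5) over 7 vars (128 rows)
Evaluate each row (x1, x2, x3, x4, x5, x6, x7 as bits, MSB first):
  row 0 [0000000]: (NOT 0 IMPLIES NOT 0) -> 1
  row 1 [0000001]: (NOT 0 IMPLIES NOT 0) -> 1
  row 2 [0000010]: (NOT 0 IMPLIES NOT 0) -> 1
  row 3 [0000011]: (NOT 0 IMPLIES NOT 0) -> 1
  row 4 [0000100]: (NOT 0 IMPLIES NOT 1) -> 0
  (every remaining row is evaluated the same way; all 128 results are listed next)
Full result column, 8 rows per line (x1,x2,x3,x4 fixed per line; x5,x6,x7 runs 000..111 left to right):
  rows 0-7 [x1,x2,x3,x4=0000]: 11110000  (ones: 4)
  rows 8-15 [x1,x2,x3,x4=0001]: 11110000  (ones: 4)
  rows 16-23 [x1,x2,x3,x4=0010]: 11110000  (ones: 4)
  rows 24-31 [x1,x2,x3,x4=0011]: 11110000  (ones: 4)
  rows 32-39 [x1,x2,x3,x4=0100]: 11110000  (ones: 4)
  rows 40-47 [x1,x2,x3,x4=0101]: 11110000  (ones: 4)
  rows 48-55 [x1,x2,x3,x4=0110]: 11110000  (ones: 4)
  rows 56-63 [x1,x2,x3,x4=0111]: 11110000  (ones: 4)
  rows 64-71 [x1,x2,x3,x4=1000]: 11111111  (ones: 8)
  rows 72-79 [x1,x2,x3,x4=1001]: 11111111  (ones: 8)
  rows 80-87 [x1,x2,x3,x4=1010]: 11111111  (ones: 8)
  rows 88-95 [x1,x2,x3,x4=1011]: 11111111  (ones: 8)
  rows 96-103 [x1,x2,x3,x4=1100]: 11111111  (ones: 8)
  rows 104-111 [x1,x2,x3,x4=1101]: 11111111  (ones: 8)
  rows 112-119 [x1,x2,x3,x4=1110]: 11111111  (ones: 8)
  rows 120-127 [x1,x2,x3,x4=1111]: 11111111  (ones: 8)
Count of 1-rows = 4+4+4+4+4+4+4+4+8+8+8+8+8+8+8+8 = 96

96


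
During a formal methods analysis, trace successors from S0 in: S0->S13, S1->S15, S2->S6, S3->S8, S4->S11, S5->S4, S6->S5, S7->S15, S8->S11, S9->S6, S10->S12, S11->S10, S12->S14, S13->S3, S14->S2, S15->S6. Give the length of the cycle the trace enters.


Trace from S0 until a state repeats:
  S0 -> S13 -> S3 -> S8 -> S11 -> S10 -> S12 -> S14 -> S2 -> S6 -> S5 -> S4 -> S11
S11 first seen at step 4, revisited at step 12.
Cycle length = 12 - 4 = 8

8


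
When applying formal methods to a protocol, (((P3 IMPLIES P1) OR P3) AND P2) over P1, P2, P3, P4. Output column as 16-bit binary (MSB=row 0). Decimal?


Formula: (((P3 IMPLIES P1) OR P3) AND P2) over P1, P2, P3, P4 (16 rows)
Evaluate each row (bits = P1,P2,P3,P4, MSB first):
  row 0 [0000]: (((0 IMPLIES 0) OR 0) AND 0) -> 0
  row 1 [0001]: (((0 IMPLIES 0) OR 0) AND 0) -> 0
  row 2 [0010]: (((1 IMPLIES 0) OR 1) AND 0) -> 0
  row 3 [0011]: (((1 IMPLIES 0) OR 1) AND 0) -> 0
  row 4 [0100]: (((0 IMPLIES 0) OR 0) AND 1) -> 1
  row 5 [0101]: (((0 IMPLIES 0) OR 0) AND 1) -> 1
  row 6 [0110]: (((1 IMPLIES 0) OR 1) AND 1) -> 1
  row 7 [0111]: (((1 IMPLIES 0) OR 1) AND 1) -> 1
  row 8 [1000]: (((0 IMPLIES 1) OR 0) AND 0) -> 0
  row 9 [1001]: (((0 IMPLIES 1) OR 0) AND 0) -> 0
  row 10 [1010]: (((1 IMPLIES 1) OR 1) AND 0) -> 0
  row 11 [1011]: (((1 IMPLIES 1) OR 1) AND 0) -> 0
  row 12 [1100]: (((0 IMPLIES 1) OR 0) AND 1) -> 1
  row 13 [1101]: (((0 IMPLIES 1) OR 0) AND 1) -> 1
  row 14 [1110]: (((1 IMPLIES 1) OR 1) AND 1) -> 1
  row 15 [1111]: (((1 IMPLIES 1) OR 1) AND 1) -> 1
Full result column, 4 rows per line (P1,P2 fixed per line; P3,P4 runs 00..11 left to right):
  rows 0-3 [P1,P2=00]: 0000  = hex 0
  rows 4-7 [P1,P2=01]: 1111  = hex F
  rows 8-11 [P1,P2=10]: 0000  = hex 0
  rows 12-15 [P1,P2=11]: 1111  = hex F
Output column (row 0 .. row 15) = 0000111100001111
Output column grouped in 4s = 0000 1111 0000 1111 = 0x0F0F
Convert to decimal digit by digit (value = value*16 + digit):
  0 -> 0
  0*16 + 15 (F) = 15
  15*16 + 0 = 240
  240*16 + 15 (F) = 3855
Decimal = 3855

3855


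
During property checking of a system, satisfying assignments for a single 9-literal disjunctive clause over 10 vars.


Step 1: Total=2^10=1024
Step 2: Unsat when all 9 false: 2^1=2
Step 3: Sat=1024-2=1022

1022


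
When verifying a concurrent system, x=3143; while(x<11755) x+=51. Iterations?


Step 1: x goes from 3143 toward 11755 by 51; the body runs while x<11755, so iterations = ceil((bound-start)/step)
Step 2: Distance=8612
Step 3: ceil(8612/51)=169

169


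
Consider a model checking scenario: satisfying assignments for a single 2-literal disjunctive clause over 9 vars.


Step 1: Total=2^9=512
Step 2: Unsat when all 2 false: 2^7=128
Step 3: Sat=512-128=384

384


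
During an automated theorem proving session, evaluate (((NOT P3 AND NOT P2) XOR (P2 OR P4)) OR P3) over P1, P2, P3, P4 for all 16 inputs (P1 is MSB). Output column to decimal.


Formula: (((NOT P3 AND NOT P2) XOR (P2 OR P4)) OR P3) over P1, P2, P3, P4 (16 rows)
Evaluate each row (bits = P1,P2,P3,P4, MSB first):
  row 0 [0000]: (((NOT 0 AND NOT 0) XOR (0 OR 0)) OR 0) -> 1
  row 1 [0001]: (((NOT 0 AND NOT 0) XOR (0 OR 1)) OR 0) -> 0
  row 2 [0010]: (((NOT 1 AND NOT 0) XOR (0 OR 0)) OR 1) -> 1
  row 3 [0011]: (((NOT 1 AND NOT 0) XOR (0 OR 1)) OR 1) -> 1
  row 4 [0100]: (((NOT 0 AND NOT 1) XOR (1 OR 0)) OR 0) -> 1
  row 5 [0101]: (((NOT 0 AND NOT 1) XOR (1 OR 1)) OR 0) -> 1
  row 6 [0110]: (((NOT 1 AND NOT 1) XOR (1 OR 0)) OR 1) -> 1
  row 7 [0111]: (((NOT 1 AND NOT 1) XOR (1 OR 1)) OR 1) -> 1
  row 8 [1000]: (((NOT 0 AND NOT 0) XOR (0 OR 0)) OR 0) -> 1
  row 9 [1001]: (((NOT 0 AND NOT 0) XOR (0 OR 1)) OR 0) -> 0
  row 10 [1010]: (((NOT 1 AND NOT 0) XOR (0 OR 0)) OR 1) -> 1
  row 11 [1011]: (((NOT 1 AND NOT 0) XOR (0 OR 1)) OR 1) -> 1
  row 12 [1100]: (((NOT 0 AND NOT 1) XOR (1 OR 0)) OR 0) -> 1
  row 13 [1101]: (((NOT 0 AND NOT 1) XOR (1 OR 1)) OR 0) -> 1
  row 14 [1110]: (((NOT 1 AND NOT 1) XOR (1 OR 0)) OR 1) -> 1
  row 15 [1111]: (((NOT 1 AND NOT 1) XOR (1 OR 1)) OR 1) -> 1
Full result column, 4 rows per line (P1,P2 fixed per line; P3,P4 runs 00..11 left to right):
  rows 0-3 [P1,P2=00]: 1011  = hex B
  rows 4-7 [P1,P2=01]: 1111  = hex F
  rows 8-11 [P1,P2=10]: 1011  = hex B
  rows 12-15 [P1,P2=11]: 1111  = hex F
Output column (row 0 .. row 15) = 1011111110111111
Output column grouped in 4s = 1011 1111 1011 1111 = 0xBFBF
Convert to decimal digit by digit (value = value*16 + digit):
  B -> 11
  11*16 + 15 (F) = 191
  191*16 + 11 (B) = 3067
  3067*16 + 15 (F) = 49087
Decimal = 49087

49087


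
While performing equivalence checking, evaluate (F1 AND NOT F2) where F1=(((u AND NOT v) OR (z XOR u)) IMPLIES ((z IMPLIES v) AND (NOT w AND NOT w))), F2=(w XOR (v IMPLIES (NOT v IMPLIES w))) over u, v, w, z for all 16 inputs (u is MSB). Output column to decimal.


F1 = (((u AND NOT v) OR (z XOR u)) IMPLIES ((z IMPLIES v) AND (NOT w AND NOT w)))
F2 = (w XOR (v IMPLIES (NOT v IMPLIES w)))
Counterexample to F1=>F2 is where F1=1 and F2=0.
Evaluate each row (bits = u,v,w,z, MSB first):
  row 0 [0000]: F1=1 F2=1 -> F1&~F2 -> 0
  row 1 [0001]: F1=0 F2=1 -> F1&~F2 -> 0
  row 2 [0010]: F1=1 F2=0 -> F1&~F2 -> 1
  row 3 [0011]: F1=0 F2=0 -> F1&~F2 -> 0
  row 4 [0100]: F1=1 F2=1 -> F1&~F2 -> 0
  row 5 [0101]: F1=1 F2=1 -> F1&~F2 -> 0
  row 6 [0110]: F1=1 F2=0 -> F1&~F2 -> 1
  row 7 [0111]: F1=0 F2=0 -> F1&~F2 -> 0
  row 8 [1000]: F1=1 F2=1 -> F1&~F2 -> 0
  row 9 [1001]: F1=0 F2=1 -> F1&~F2 -> 0
  row 10 [1010]: F1=0 F2=0 -> F1&~F2 -> 0
  row 11 [1011]: F1=0 F2=0 -> F1&~F2 -> 0
  row 12 [1100]: F1=1 F2=1 -> F1&~F2 -> 0
  row 13 [1101]: F1=1 F2=1 -> F1&~F2 -> 0
  row 14 [1110]: F1=0 F2=0 -> F1&~F2 -> 0
  row 15 [1111]: F1=1 F2=0 -> F1&~F2 -> 1
Full result column, 4 rows per line (u,v fixed per line; w,z runs 00..11 left to right):
  rows 0-3 [u,v=00]: 0010  = hex 2
  rows 4-7 [u,v=01]: 0010  = hex 2
  rows 8-11 [u,v=10]: 0000  = hex 0
  rows 12-15 [u,v=11]: 0001  = hex 1
Counterexample vector (row 0 .. row 15) = 0010001000000001
Output column grouped in 4s = 0010 0010 0000 0001 = 0x2201
Convert to decimal digit by digit (value = value*16 + digit):
  2 -> 2
  2*16 + 2 = 34
  34*16 + 0 = 544
  544*16 + 1 = 8705
Decimal = 8705

8705


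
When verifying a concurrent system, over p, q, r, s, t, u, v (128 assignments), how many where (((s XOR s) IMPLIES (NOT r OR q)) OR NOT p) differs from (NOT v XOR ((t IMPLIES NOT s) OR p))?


F1 = (((s XOR s) IMPLIES (NOT r OR q)) OR NOT p)
F2 = (NOT v XOR ((t IMPLIES NOT s) OR p))
Evaluate both on each of 128 rows (bits = p,q,r,s,t,u,v):
  row 0 [0000000]: F1=1 F2=0 (differ) -> 1
  row 1 [0000001]: F1=1 F2=1 -> 0
  row 2 [0000010]: F1=1 F2=0 (differ) -> 1
  row 3 [0000011]: F1=1 F2=1 -> 0
  row 4 [0000100]: F1=1 F2=0 (differ) -> 1
  (every remaining row is evaluated the same way; all 128 results are listed next)
Full result column, 8 rows per line (p,q,r,s fixed per line; t,u,v runs 000..111 left to right):
  rows 0-7 [p,q,r,s=0000]: 10101010  (ones: 4)
  rows 8-15 [p,q,r,s=0001]: 10100101  (ones: 4)
  rows 16-23 [p,q,r,s=0010]: 10101010  (ones: 4)
  rows 24-31 [p,q,r,s=0011]: 10100101  (ones: 4)
  rows 32-39 [p,q,r,s=0100]: 10101010  (ones: 4)
  rows 40-47 [p,q,r,s=0101]: 10100101  (ones: 4)
  rows 48-55 [p,q,r,s=0110]: 10101010  (ones: 4)
  rows 56-63 [p,q,r,s=0111]: 10100101  (ones: 4)
  rows 64-71 [p,q,r,s=1000]: 10101010  (ones: 4)
  rows 72-79 [p,q,r,s=1001]: 10101010  (ones: 4)
  rows 80-87 [p,q,r,s=1010]: 10101010  (ones: 4)
  rows 88-95 [p,q,r,s=1011]: 10101010  (ones: 4)
  rows 96-103 [p,q,r,s=1100]: 10101010  (ones: 4)
  rows 104-111 [p,q,r,s=1101]: 10101010  (ones: 4)
  rows 112-119 [p,q,r,s=1110]: 10101010  (ones: 4)
  rows 120-127 [p,q,r,s=1111]: 10101010  (ones: 4)
Disagreements = 4+4+4+4+4+4+4+4+4+4+4+4+4+4+4+4 = 64

64


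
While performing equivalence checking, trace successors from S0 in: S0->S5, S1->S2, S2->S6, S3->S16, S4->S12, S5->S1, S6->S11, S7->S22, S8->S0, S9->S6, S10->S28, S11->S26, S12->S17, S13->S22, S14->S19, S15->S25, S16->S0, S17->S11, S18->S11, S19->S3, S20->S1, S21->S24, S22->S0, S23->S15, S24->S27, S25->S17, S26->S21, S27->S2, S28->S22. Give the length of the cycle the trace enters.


Trace from S0 until a state repeats:
  S0 -> S5 -> S1 -> S2 -> S6 -> S11 -> S26 -> S21 -> S24 -> S27 -> S2
S2 first seen at step 3, revisited at step 10.
Cycle length = 10 - 3 = 7

7


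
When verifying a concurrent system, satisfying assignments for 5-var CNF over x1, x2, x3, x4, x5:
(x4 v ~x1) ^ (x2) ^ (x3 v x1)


CNF with 3 clauses over 5 vars (32 assignments).
An assignment satisfies CNF iff every clause has >=1 true literal.
Check each row (bits = x1,x2,x3,x4,x5; clause T/F shown):
  row 0 [00000]: clauses=TFF -> 0
  row 1 [00001]: clauses=TFF -> 0
  row 2 [00010]: clauses=TFF -> 0
  row 3 [00011]: clauses=TFF -> 0
  row 4 [00100]: clauses=TFT -> 0
  row 5 [00101]: clauses=TFT -> 0
  row 6 [00110]: clauses=TFT -> 0
  row 7 [00111]: clauses=TFT -> 0
  row 8 [01000]: clauses=TTF -> 0
  row 9 [01001]: clauses=TTF -> 0
  row 10 [01010]: clauses=TTF -> 0
  row 11 [01011]: clauses=TTF -> 0
  row 12 [01100]: clauses=TTT -> 1
  row 13 [01101]: clauses=TTT -> 1
  row 14 [01110]: clauses=TTT -> 1
  row 15 [01111]: clauses=TTT -> 1
  row 16 [10000]: clauses=FFT -> 0
  row 17 [10001]: clauses=FFT -> 0
  row 18 [10010]: clauses=TFT -> 0
  row 19 [10011]: clauses=TFT -> 0
  row 20 [10100]: clauses=FFT -> 0
  row 21 [10101]: clauses=FFT -> 0
  row 22 [10110]: clauses=TFT -> 0
  row 23 [10111]: clauses=TFT -> 0
  row 24 [11000]: clauses=FTT -> 0
  row 25 [11001]: clauses=FTT -> 0
  row 26 [11010]: clauses=TTT -> 1
  row 27 [11011]: clauses=TTT -> 1
  row 28 [11100]: clauses=FTT -> 0
  row 29 [11101]: clauses=FTT -> 0
  row 30 [11110]: clauses=TTT -> 1
  row 31 [11111]: clauses=TTT -> 1
Full result column, 8 rows per line (x1,x2 fixed per line; x3,x4,x5 runs 000..111 left to right):
  rows 0-7 [x1,x2=00]: 00000000  (ones: 0)
  rows 8-15 [x1,x2=01]: 00001111  (ones: 4)
  rows 16-23 [x1,x2=10]: 00000000  (ones: 0)
  rows 24-31 [x1,x2=11]: 00110011  (ones: 4)
Satisfying assignments = 0+4+0+4 = 8

8


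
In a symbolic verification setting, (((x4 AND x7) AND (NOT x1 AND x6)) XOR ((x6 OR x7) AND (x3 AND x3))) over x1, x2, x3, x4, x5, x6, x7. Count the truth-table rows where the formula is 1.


Formula: (((x4 AND x7) AND (NOT x1 AND x6)) XOR ((x6 OR x7) AND (x3 AND x3))) over 7 vars (128 rows)
Evaluate each row (x1, x2, x3, x4, x5, x6, x7 as bits, MSB first):
  row 0 [0000000]: (((0 AND 0) AND (NOT 0 AND 0)) XOR ((0 OR 0) AND (0 AND 0))) -> 0
  row 1 [0000001]: (((0 AND 1) AND (NOT 0 AND 0)) XOR ((0 OR 1) AND (0 AND 0))) -> 0
  row 2 [0000010]: (((0 AND 0) AND (NOT 0 AND 1)) XOR ((1 OR 0) AND (0 AND 0))) -> 0
  row 3 [0000011]: (((0 AND 1) AND (NOT 0 AND 1)) XOR ((1 OR 1) AND (0 AND 0))) -> 0
  row 4 [0000100]: (((0 AND 0) AND (NOT 0 AND 0)) XOR ((0 OR 0) AND (0 AND 0))) -> 0
  (every remaining row is evaluated the same way; all 128 results are listed next)
Full result column, 8 rows per line (x1,x2,x3,x4 fixed per line; x5,x6,x7 runs 000..111 left to right):
  rows 0-7 [x1,x2,x3,x4=0000]: 00000000  (ones: 0)
  rows 8-15 [x1,x2,x3,x4=0001]: 00010001  (ones: 2)
  rows 16-23 [x1,x2,x3,x4=0010]: 01110111  (ones: 6)
  rows 24-31 [x1,x2,x3,x4=0011]: 01100110  (ones: 4)
  rows 32-39 [x1,x2,x3,x4=0100]: 00000000  (ones: 0)
  rows 40-47 [x1,x2,x3,x4=0101]: 00010001  (ones: 2)
  rows 48-55 [x1,x2,x3,x4=0110]: 01110111  (ones: 6)
  rows 56-63 [x1,x2,x3,x4=0111]: 01100110  (ones: 4)
  rows 64-71 [x1,x2,x3,x4=1000]: 00000000  (ones: 0)
  rows 72-79 [x1,x2,x3,x4=1001]: 00000000  (ones: 0)
  rows 80-87 [x1,x2,x3,x4=1010]: 01110111  (ones: 6)
  rows 88-95 [x1,x2,x3,x4=1011]: 01110111  (ones: 6)
  rows 96-103 [x1,x2,x3,x4=1100]: 00000000  (ones: 0)
  rows 104-111 [x1,x2,x3,x4=1101]: 00000000  (ones: 0)
  rows 112-119 [x1,x2,x3,x4=1110]: 01110111  (ones: 6)
  rows 120-127 [x1,x2,x3,x4=1111]: 01110111  (ones: 6)
Count of 1-rows = 0+2+6+4+0+2+6+4+0+0+6+6+0+0+6+6 = 48

48


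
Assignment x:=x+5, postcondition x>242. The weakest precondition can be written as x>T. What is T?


Formula: wp(x:=E, P) = P[E/x] (substitute E for x in postcondition)
Step 1: Postcondition: x>242
Step 2: Substitute x+5 for x: x+5>242
Step 3: Solve for x: x > 242-5 = 237

237


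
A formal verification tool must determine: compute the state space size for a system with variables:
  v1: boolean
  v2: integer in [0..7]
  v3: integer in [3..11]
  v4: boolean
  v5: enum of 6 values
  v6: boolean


State space = product of domain sizes of all variables.
Domain sizes:
  v1 (boolean): 2
  v2 (integer in [0..7]): 8
  v3 (integer in [3..11]): 9
  v4 (boolean): 2
  v5 (enum of 6 values): 6
  v6 (boolean): 2
Product = 2 * 8 * 9 * 2 * 6 * 2 = 3456

3456


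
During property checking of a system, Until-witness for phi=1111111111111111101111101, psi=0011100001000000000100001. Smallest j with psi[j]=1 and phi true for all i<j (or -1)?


(phi U psi) at 0: need smallest j with psi[j]=1 and phi[i]=1 for all i in [0,j).
Scan from step 0:
  step 0: phi=1, psi=0 -> continue
  step 1: phi=1, psi=0 -> continue
  step 2: psi=1 and phi held for [0,2) -> witness found
Witness step = 2

2


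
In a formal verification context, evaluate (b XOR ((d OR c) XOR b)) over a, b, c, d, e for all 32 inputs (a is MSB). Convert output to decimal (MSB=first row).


Formula: (b XOR ((d OR c) XOR b)) over a, b, c, d, e (32 rows)
Evaluate each row (bits = a,b,c,d,e, MSB first):
  row 0 [00000]: (0 XOR ((0 OR 0) XOR 0)) -> 0
  row 1 [00001]: (0 XOR ((0 OR 0) XOR 0)) -> 0
  row 2 [00010]: (0 XOR ((1 OR 0) XOR 0)) -> 1
  row 3 [00011]: (0 XOR ((1 OR 0) XOR 0)) -> 1
  row 4 [00100]: (0 XOR ((0 OR 1) XOR 0)) -> 1
  row 5 [00101]: (0 XOR ((0 OR 1) XOR 0)) -> 1
  row 6 [00110]: (0 XOR ((1 OR 1) XOR 0)) -> 1
  row 7 [00111]: (0 XOR ((1 OR 1) XOR 0)) -> 1
  row 8 [01000]: (1 XOR ((0 OR 0) XOR 1)) -> 0
  row 9 [01001]: (1 XOR ((0 OR 0) XOR 1)) -> 0
  row 10 [01010]: (1 XOR ((1 OR 0) XOR 1)) -> 1
  row 11 [01011]: (1 XOR ((1 OR 0) XOR 1)) -> 1
  row 12 [01100]: (1 XOR ((0 OR 1) XOR 1)) -> 1
  row 13 [01101]: (1 XOR ((0 OR 1) XOR 1)) -> 1
  row 14 [01110]: (1 XOR ((1 OR 1) XOR 1)) -> 1
  row 15 [01111]: (1 XOR ((1 OR 1) XOR 1)) -> 1
  row 16 [10000]: (0 XOR ((0 OR 0) XOR 0)) -> 0
  row 17 [10001]: (0 XOR ((0 OR 0) XOR 0)) -> 0
  row 18 [10010]: (0 XOR ((1 OR 0) XOR 0)) -> 1
  row 19 [10011]: (0 XOR ((1 OR 0) XOR 0)) -> 1
  row 20 [10100]: (0 XOR ((0 OR 1) XOR 0)) -> 1
  row 21 [10101]: (0 XOR ((0 OR 1) XOR 0)) -> 1
  row 22 [10110]: (0 XOR ((1 OR 1) XOR 0)) -> 1
  row 23 [10111]: (0 XOR ((1 OR 1) XOR 0)) -> 1
  row 24 [11000]: (1 XOR ((0 OR 0) XOR 1)) -> 0
  row 25 [11001]: (1 XOR ((0 OR 0) XOR 1)) -> 0
  row 26 [11010]: (1 XOR ((1 OR 0) XOR 1)) -> 1
  row 27 [11011]: (1 XOR ((1 OR 0) XOR 1)) -> 1
  row 28 [11100]: (1 XOR ((0 OR 1) XOR 1)) -> 1
  row 29 [11101]: (1 XOR ((0 OR 1) XOR 1)) -> 1
  row 30 [11110]: (1 XOR ((1 OR 1) XOR 1)) -> 1
  row 31 [11111]: (1 XOR ((1 OR 1) XOR 1)) -> 1
Full result column, 4 rows per line (a,b,c fixed per line; d,e runs 00..11 left to right):
  rows 0-3 [a,b,c=000]: 0011  = hex 3
  rows 4-7 [a,b,c=001]: 1111  = hex F
  rows 8-11 [a,b,c=010]: 0011  = hex 3
  rows 12-15 [a,b,c=011]: 1111  = hex F
  rows 16-19 [a,b,c=100]: 0011  = hex 3
  rows 20-23 [a,b,c=101]: 1111  = hex F
  rows 24-27 [a,b,c=110]: 0011  = hex 3
  rows 28-31 [a,b,c=111]: 1111  = hex F
Output column (row 0 .. row 31) = 00111111001111110011111100111111
Output column grouped in 4s = 0011 1111 0011 1111 0011 1111 0011 1111 = 0x3F3F3F3F
Convert to decimal digit by digit (value = value*16 + digit):
  3 -> 3
  3*16 + 15 (F) = 63
  63*16 + 3 = 1011
  1011*16 + 15 (F) = 16191
  16191*16 + 3 = 259059
  259059*16 + 15 (F) = 4144959
  4144959*16 + 3 = 66319347
  66319347*16 + 15 (F) = 1061109567
Decimal = 1061109567

1061109567


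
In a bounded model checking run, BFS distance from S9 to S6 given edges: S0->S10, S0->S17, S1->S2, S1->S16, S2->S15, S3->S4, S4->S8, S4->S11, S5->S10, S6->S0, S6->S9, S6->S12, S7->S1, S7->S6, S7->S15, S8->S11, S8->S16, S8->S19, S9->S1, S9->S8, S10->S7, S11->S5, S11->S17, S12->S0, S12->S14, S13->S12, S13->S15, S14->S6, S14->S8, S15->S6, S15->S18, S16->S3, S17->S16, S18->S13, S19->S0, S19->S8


BFS layer-by-layer from S9:
  dist 0: {S9}
  dist 1: {S1, S8}
  dist 2: {S2, S11, S16, S19}
  dist 3: {S0, S3, S5, S15, S17}
  dist 4: {S4, S6, S10, S18}
  -> S6 reached at distance 4
Shortest path length = 4

4


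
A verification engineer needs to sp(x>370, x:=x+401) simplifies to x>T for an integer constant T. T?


Formula: sp(P, x:=E) = exists old_x. (x = E[old_x/x]) AND P[old_x/x] (old_x is the value of x before the assignment; eliminate old_x by solving x = E[old_x/x] for old_x)
Step 1: Precondition P: x>370, i.e. old_x > 370
Step 2: Assignment gives x = old_x + 401, so old_x = x - 401
Step 3: Substitute into P: x - 401 > 370
Step 4: Simplify: x > 370+401 = 771

771


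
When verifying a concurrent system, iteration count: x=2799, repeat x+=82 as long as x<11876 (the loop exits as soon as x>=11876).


Step 1: x goes from 2799 toward 11876 by 82; the body runs while x<11876, so iterations = ceil((bound-start)/step)
Step 2: Distance=9077
Step 3: ceil(9077/82)=111

111


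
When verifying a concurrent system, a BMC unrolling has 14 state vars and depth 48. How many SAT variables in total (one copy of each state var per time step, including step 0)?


BMC unrolls to depth k, creating one copy of each state var for steps 0..k.
Step count = 48 + 1 = 49 (steps 0 through 48)
Vars per step = 14
Total = 14 * 49 = 686

686


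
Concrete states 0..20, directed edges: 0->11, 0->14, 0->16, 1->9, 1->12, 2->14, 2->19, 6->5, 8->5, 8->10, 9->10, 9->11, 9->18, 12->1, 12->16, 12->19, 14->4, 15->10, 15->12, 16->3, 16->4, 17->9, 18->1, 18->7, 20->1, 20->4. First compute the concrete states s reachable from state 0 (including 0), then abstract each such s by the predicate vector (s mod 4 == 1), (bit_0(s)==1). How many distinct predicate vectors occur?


BFS from 0:
Concrete reachable: {0, 3, 4, 11, 14, 16}
Abstract via predicates (s mod 4 == 1), (bit_0(s)==1):
  (0,0) <- {0, 4, 14, 16}
  (0,1) <- {3, 11}
Distinct abstract states = 2

2


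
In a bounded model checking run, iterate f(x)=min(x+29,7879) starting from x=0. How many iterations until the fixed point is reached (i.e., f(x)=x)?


Step 1: x=0, cap=7879, increment=29
Step 2: x grows by 29 each step until capped at 7879; fixed point is x=7879
Step 3: iterations = ceil(7879/29) = 272

272


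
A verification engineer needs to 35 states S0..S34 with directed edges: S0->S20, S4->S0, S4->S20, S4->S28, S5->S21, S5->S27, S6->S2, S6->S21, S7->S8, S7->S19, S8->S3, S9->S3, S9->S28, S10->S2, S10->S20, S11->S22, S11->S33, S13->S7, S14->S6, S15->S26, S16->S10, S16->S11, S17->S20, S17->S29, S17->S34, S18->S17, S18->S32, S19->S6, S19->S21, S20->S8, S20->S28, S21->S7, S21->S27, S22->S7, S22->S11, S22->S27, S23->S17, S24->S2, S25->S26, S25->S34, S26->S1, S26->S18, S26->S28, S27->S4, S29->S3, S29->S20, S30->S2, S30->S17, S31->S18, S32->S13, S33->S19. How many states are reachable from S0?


BFS from S0:
  layer 0: {S0}
  layer 1: {S20}
  layer 2: {S8, S28}
  layer 3: {S3}
Reachable set: {S0, S3, S8, S20, S28}
Count = 5

5
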